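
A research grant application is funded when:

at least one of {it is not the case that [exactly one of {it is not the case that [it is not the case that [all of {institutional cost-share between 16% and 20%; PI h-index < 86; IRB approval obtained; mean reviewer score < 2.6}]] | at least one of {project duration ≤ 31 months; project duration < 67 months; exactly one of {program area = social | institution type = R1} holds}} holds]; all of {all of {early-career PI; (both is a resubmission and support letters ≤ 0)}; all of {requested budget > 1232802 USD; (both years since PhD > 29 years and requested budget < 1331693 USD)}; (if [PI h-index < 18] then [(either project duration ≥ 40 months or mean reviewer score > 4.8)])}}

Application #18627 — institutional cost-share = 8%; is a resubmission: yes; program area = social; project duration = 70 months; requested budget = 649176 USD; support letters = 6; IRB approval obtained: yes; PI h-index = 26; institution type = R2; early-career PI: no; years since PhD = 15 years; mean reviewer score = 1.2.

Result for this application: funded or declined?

Declined

Atomic conditions:
  institutional cost-share between 16% and 20%: 8 in [16, 20] is false
  PI h-index < 86: 26 < 86 is true
  IRB approval obtained: yes → true
  mean reviewer score < 2.6: 1.2 < 2.6 is true
  project duration ≤ 31 months: 70 ≤ 31 is false
  project duration < 67 months: 70 < 67 is false
  program area = social: social == social is true
  institution type = R1: R2 == R1 is false
  early-career PI: no → false
  is a resubmission: yes → true
  support letters ≤ 0: 6 ≤ 0 is false
  requested budget > 1232802 USD: 649176 > 1232802 is false
  years since PhD > 29 years: 15 > 29 is false
  requested budget < 1331693 USD: 649176 < 1331693 is true
  PI h-index < 18: 26 < 18 is false
  project duration ≥ 40 months: 70 ≥ 40 is true
  mean reviewer score > 4.8: 1.2 > 4.8 is false
Combine:
[1.1.1.1.1] false AND true AND true AND true = false
[1.1.1.1] NOT false = true
[1.1.1] NOT true = false
[1.1.2.3] exactly-one(true, false) = true
[1.1.2] false OR false OR true = true
[1.1] exactly-one(false, true) = true
[1] NOT true = false
[2.1.2] true AND false = false
[2.1] false AND false = false
[2.2.2] false AND true = false
[2.2] false AND false = false
[2.3.2] true OR false = true
[2.3] false → true (antecedent false ⇒ implication holds) = true
[2] false AND false AND true = false
[root] false OR false = false
Overall: false → declined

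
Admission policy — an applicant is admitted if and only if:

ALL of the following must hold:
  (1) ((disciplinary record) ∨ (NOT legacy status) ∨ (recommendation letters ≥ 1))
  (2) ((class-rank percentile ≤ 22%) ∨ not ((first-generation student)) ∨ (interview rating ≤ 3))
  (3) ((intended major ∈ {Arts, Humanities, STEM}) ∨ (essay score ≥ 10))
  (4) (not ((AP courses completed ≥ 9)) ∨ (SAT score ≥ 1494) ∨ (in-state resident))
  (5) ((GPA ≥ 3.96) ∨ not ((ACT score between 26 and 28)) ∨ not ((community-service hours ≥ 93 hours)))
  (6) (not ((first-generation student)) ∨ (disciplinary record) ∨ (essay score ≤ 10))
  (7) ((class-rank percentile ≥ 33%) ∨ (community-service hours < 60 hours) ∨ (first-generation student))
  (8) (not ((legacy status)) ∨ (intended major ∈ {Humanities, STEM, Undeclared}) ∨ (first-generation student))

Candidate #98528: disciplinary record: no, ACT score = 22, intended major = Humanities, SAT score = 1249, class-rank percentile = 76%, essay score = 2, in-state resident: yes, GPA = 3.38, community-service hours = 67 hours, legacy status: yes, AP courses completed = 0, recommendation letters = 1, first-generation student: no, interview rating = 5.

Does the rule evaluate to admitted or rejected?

Atomic conditions:
  disciplinary record: no → false
  NOT legacy status: yes → false
  recommendation letters ≥ 1: 1 ≥ 1 is true
  class-rank percentile ≤ 22%: 76 ≤ 22 is false
  first-generation student: no → false
  interview rating ≤ 3: 5 ≤ 3 is false
  intended major ∈ {Arts, Humanities, STEM}: Humanities is in the set → true
  essay score ≥ 10: 2 ≥ 10 is false
  AP courses completed ≥ 9: 0 ≥ 9 is false
  SAT score ≥ 1494: 1249 ≥ 1494 is false
  in-state resident: yes → true
  GPA ≥ 3.96: 3.38 ≥ 3.96 is false
  ACT score between 26 and 28: 22 in [26, 28] is false
  community-service hours ≥ 93 hours: 67 ≥ 93 is false
  essay score ≤ 10: 2 ≤ 10 is true
  class-rank percentile ≥ 33%: 76 ≥ 33 is true
  community-service hours < 60 hours: 67 < 60 is false
  legacy status: yes → true
  intended major ∈ {Humanities, STEM, Undeclared}: Humanities is in the set → true
Combine:
[1] false OR false OR true = true
[2.2] NOT false = true
[2] false OR true OR false = true
[3] true OR false = true
[4.1] NOT false = true
[4] true OR false OR true = true
[5.2] NOT false = true
[5.3] NOT false = true
[5] false OR true OR true = true
[6.1] NOT false = true
[6] true OR false OR true = true
[7] true OR false OR false = true
[8.1] NOT true = false
[8] false OR true OR false = true
[root] true AND true AND true AND true AND true AND true AND true AND true = true
Overall: true → admitted

Admitted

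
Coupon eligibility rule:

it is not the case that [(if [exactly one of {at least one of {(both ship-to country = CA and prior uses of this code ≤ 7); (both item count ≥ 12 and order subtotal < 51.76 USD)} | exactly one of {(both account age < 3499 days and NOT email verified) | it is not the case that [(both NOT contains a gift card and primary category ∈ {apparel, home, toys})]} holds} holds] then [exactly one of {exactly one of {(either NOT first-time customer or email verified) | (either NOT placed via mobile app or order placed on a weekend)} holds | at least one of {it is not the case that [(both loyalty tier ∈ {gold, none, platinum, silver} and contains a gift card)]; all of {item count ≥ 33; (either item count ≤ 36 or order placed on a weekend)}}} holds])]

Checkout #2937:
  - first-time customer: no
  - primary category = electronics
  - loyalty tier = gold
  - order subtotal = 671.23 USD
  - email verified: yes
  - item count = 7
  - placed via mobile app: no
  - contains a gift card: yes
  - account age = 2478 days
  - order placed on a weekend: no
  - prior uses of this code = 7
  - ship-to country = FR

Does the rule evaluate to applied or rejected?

Atomic conditions:
  ship-to country = CA: FR == CA is false
  prior uses of this code ≤ 7: 7 ≤ 7 is true
  item count ≥ 12: 7 ≥ 12 is false
  order subtotal < 51.76 USD: 671.23 < 51.76 is false
  account age < 3499 days: 2478 < 3499 is true
  NOT email verified: yes → false
  NOT contains a gift card: yes → false
  primary category ∈ {apparel, home, toys}: electronics is not in the set → false
  NOT first-time customer: no → true
  email verified: yes → true
  NOT placed via mobile app: no → true
  order placed on a weekend: no → false
  loyalty tier ∈ {gold, none, platinum, silver}: gold is in the set → true
  contains a gift card: yes → true
  item count ≥ 33: 7 ≥ 33 is false
  item count ≤ 36: 7 ≤ 36 is true
Combine:
[1.1.1.1] false AND true = false
[1.1.1.2] false AND false = false
[1.1.1] false OR false = false
[1.1.2.1] true AND false = false
[1.1.2.2.1] false AND false = false
[1.1.2.2] NOT false = true
[1.1.2] exactly-one(false, true) = true
[1.1] exactly-one(false, true) = true
[1.2.1.1] true OR true = true
[1.2.1.2] true OR false = true
[1.2.1] exactly-one(true, true) = false
[1.2.2.1.1] true AND true = true
[1.2.2.1] NOT true = false
[1.2.2.2.2] true OR false = true
[1.2.2.2] false AND true = false
[1.2.2] false OR false = false
[1.2] exactly-one(false, false) = false
[1] true → false = false
[root] NOT false = true
Overall: true → applied

Applied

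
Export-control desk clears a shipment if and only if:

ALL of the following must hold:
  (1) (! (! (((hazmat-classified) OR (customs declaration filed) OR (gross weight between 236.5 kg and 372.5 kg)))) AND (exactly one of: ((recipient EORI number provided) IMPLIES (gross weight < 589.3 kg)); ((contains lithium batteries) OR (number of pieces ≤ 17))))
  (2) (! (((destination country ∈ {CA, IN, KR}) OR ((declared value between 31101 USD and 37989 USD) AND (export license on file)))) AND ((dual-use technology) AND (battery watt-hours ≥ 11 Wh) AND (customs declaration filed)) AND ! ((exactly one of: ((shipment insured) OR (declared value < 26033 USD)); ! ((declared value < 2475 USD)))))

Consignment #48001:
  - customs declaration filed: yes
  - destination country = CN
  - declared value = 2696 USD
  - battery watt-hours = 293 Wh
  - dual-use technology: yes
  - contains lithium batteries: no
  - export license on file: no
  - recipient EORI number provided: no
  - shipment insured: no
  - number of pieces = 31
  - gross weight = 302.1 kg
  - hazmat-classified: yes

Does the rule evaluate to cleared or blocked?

Atomic conditions:
  hazmat-classified: yes → true
  customs declaration filed: yes → true
  gross weight between 236.5 kg and 372.5 kg: 302.1 in [236.5, 372.5] is true
  recipient EORI number provided: no → false
  gross weight < 589.3 kg: 302.1 < 589.3 is true
  contains lithium batteries: no → false
  number of pieces ≤ 17: 31 ≤ 17 is false
  destination country ∈ {CA, IN, KR}: CN is not in the set → false
  declared value between 31101 USD and 37989 USD: 2696 in [31101, 37989] is false
  export license on file: no → false
  dual-use technology: yes → true
  battery watt-hours ≥ 11 Wh: 293 ≥ 11 is true
  shipment insured: no → false
  declared value < 26033 USD: 2696 < 26033 is true
  declared value < 2475 USD: 2696 < 2475 is false
Combine:
[1.1.1.1] true OR true OR true = true
[1.1.1] NOT true = false
[1.1] NOT false = true
[1.2.1] false → true (antecedent false ⇒ implication holds) = true
[1.2.2] false OR false = false
[1.2] exactly-one(true, false) = true
[1] true AND true = true
[2.1.1.2] false AND false = false
[2.1.1] false OR false = false
[2.1] NOT false = true
[2.2] true AND true AND true = true
[2.3.1.1] false OR true = true
[2.3.1.2] NOT false = true
[2.3.1] exactly-one(true, true) = false
[2.3] NOT false = true
[2] true AND true AND true = true
[root] true AND true = true
Overall: true → cleared

Cleared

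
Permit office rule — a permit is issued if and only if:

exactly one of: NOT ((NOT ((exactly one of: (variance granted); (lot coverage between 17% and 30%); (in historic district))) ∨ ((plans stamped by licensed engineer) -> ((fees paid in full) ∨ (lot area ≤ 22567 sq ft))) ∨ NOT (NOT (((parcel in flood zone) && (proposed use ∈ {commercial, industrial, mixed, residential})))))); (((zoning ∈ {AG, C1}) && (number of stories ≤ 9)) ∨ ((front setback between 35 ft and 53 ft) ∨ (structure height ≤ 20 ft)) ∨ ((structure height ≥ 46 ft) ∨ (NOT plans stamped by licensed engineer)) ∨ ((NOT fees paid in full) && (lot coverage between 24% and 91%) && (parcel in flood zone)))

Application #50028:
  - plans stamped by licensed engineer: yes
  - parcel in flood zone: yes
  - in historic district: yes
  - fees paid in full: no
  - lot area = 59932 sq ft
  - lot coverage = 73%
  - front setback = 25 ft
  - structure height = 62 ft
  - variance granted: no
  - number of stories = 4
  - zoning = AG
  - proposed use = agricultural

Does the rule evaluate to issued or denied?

Atomic conditions:
  variance granted: no → false
  lot coverage between 17% and 30%: 73 in [17, 30] is false
  in historic district: yes → true
  plans stamped by licensed engineer: yes → true
  fees paid in full: no → false
  lot area ≤ 22567 sq ft: 59932 ≤ 22567 is false
  parcel in flood zone: yes → true
  proposed use ∈ {commercial, industrial, mixed, residential}: agricultural is not in the set → false
  zoning ∈ {AG, C1}: AG is in the set → true
  number of stories ≤ 9: 4 ≤ 9 is true
  front setback between 35 ft and 53 ft: 25 in [35, 53] is false
  structure height ≤ 20 ft: 62 ≤ 20 is false
  structure height ≥ 46 ft: 62 ≥ 46 is true
  NOT plans stamped by licensed engineer: yes → false
  NOT fees paid in full: no → true
  lot coverage between 24% and 91%: 73 in [24, 91] is true
Combine:
[1.1.1.1] exactly-one(false, false, true) = true
[1.1.1] NOT true = false
[1.1.2.2] false OR false = false
[1.1.2] true → false = false
[1.1.3.1.1] true AND false = false
[1.1.3.1] NOT false = true
[1.1.3] NOT true = false
[1.1] false OR false OR false = false
[1] NOT false = true
[2.1] true AND true = true
[2.2] false OR false = false
[2.3] true OR false = true
[2.4] true AND true AND true = true
[2] true OR false OR true OR true = true
[root] exactly-one(true, true) = false
Overall: false → denied

Denied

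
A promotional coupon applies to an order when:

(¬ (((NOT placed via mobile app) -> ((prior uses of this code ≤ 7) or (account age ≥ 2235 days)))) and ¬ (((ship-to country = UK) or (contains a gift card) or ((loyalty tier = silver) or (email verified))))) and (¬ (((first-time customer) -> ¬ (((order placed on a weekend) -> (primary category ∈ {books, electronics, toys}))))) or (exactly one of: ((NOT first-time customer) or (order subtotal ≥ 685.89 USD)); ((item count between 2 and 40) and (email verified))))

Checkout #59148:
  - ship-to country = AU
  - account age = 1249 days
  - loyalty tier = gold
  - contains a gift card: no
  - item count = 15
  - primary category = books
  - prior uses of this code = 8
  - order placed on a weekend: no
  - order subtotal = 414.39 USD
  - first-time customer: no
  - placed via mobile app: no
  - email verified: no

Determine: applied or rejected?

Atomic conditions:
  NOT placed via mobile app: no → true
  prior uses of this code ≤ 7: 8 ≤ 7 is false
  account age ≥ 2235 days: 1249 ≥ 2235 is false
  ship-to country = UK: AU == UK is false
  contains a gift card: no → false
  loyalty tier = silver: gold == silver is false
  email verified: no → false
  first-time customer: no → false
  order placed on a weekend: no → false
  primary category ∈ {books, electronics, toys}: books is in the set → true
  NOT first-time customer: no → true
  order subtotal ≥ 685.89 USD: 414.39 ≥ 685.89 is false
  item count between 2 and 40: 15 in [2, 40] is true
Combine:
[1.1.1.2] false OR false = false
[1.1.1] true → false = false
[1.1] NOT false = true
[1.2.1.3] false OR false = false
[1.2.1] false OR false OR false = false
[1.2] NOT false = true
[1] true AND true = true
[2.1.1.2.1] false → true (antecedent false ⇒ implication holds) = true
[2.1.1.2] NOT true = false
[2.1.1] false → false (antecedent false ⇒ implication holds) = true
[2.1] NOT true = false
[2.2.1] true OR false = true
[2.2.2] true AND false = false
[2.2] exactly-one(true, false) = true
[2] false OR true = true
[root] true AND true = true
Overall: true → applied

Applied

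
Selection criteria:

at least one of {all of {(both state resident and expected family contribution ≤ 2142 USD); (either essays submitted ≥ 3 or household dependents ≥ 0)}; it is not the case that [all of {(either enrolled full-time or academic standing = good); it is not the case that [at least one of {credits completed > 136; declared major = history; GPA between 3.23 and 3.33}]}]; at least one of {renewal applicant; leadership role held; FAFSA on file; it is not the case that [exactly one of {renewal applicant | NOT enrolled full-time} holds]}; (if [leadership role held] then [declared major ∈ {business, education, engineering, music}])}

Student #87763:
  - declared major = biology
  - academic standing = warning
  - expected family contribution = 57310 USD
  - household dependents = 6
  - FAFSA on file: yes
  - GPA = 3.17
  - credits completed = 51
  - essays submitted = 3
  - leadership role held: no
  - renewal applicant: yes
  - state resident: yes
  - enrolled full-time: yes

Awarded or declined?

Awarded

Atomic conditions:
  state resident: yes → true
  expected family contribution ≤ 2142 USD: 57310 ≤ 2142 is false
  essays submitted ≥ 3: 3 ≥ 3 is true
  household dependents ≥ 0: 6 ≥ 0 is true
  enrolled full-time: yes → true
  academic standing = good: warning == good is false
  credits completed > 136: 51 > 136 is false
  declared major = history: biology == history is false
  GPA between 3.23 and 3.33: 3.17 in [3.23, 3.33] is false
  renewal applicant: yes → true
  leadership role held: no → false
  FAFSA on file: yes → true
  NOT enrolled full-time: yes → false
  declared major ∈ {business, education, engineering, music}: biology is not in the set → false
Combine:
[1.1] true AND false = false
[1.2] true OR true = true
[1] false AND true = false
[2.1.1] true OR false = true
[2.1.2.1] false OR false OR false = false
[2.1.2] NOT false = true
[2.1] true AND true = true
[2] NOT true = false
[3.4.1] exactly-one(true, false) = true
[3.4] NOT true = false
[3] true OR false OR true OR false = true
[4] false → false (antecedent false ⇒ implication holds) = true
[root] false OR false OR true OR true = true
Overall: true → awarded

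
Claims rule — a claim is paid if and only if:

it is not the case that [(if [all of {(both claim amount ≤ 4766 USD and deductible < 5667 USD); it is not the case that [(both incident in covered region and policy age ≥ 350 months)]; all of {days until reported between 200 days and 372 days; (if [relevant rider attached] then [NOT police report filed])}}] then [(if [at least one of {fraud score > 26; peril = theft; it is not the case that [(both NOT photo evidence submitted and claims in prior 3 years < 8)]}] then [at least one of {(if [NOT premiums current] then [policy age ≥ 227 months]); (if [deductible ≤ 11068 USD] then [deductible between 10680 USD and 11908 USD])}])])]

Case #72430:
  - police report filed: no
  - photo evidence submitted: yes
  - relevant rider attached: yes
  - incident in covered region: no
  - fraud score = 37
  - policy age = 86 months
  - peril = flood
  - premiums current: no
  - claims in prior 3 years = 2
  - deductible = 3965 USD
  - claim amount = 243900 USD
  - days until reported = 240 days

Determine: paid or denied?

Denied

Atomic conditions:
  claim amount ≤ 4766 USD: 243900 ≤ 4766 is false
  deductible < 5667 USD: 3965 < 5667 is true
  incident in covered region: no → false
  policy age ≥ 350 months: 86 ≥ 350 is false
  days until reported between 200 days and 372 days: 240 in [200, 372] is true
  relevant rider attached: yes → true
  NOT police report filed: no → true
  fraud score > 26: 37 > 26 is true
  peril = theft: flood == theft is false
  NOT photo evidence submitted: yes → false
  claims in prior 3 years < 8: 2 < 8 is true
  NOT premiums current: no → true
  policy age ≥ 227 months: 86 ≥ 227 is false
  deductible ≤ 11068 USD: 3965 ≤ 11068 is true
  deductible between 10680 USD and 11908 USD: 3965 in [10680, 11908] is false
Combine:
[1.1.1] false AND true = false
[1.1.2.1] false AND false = false
[1.1.2] NOT false = true
[1.1.3.2] true → true = true
[1.1.3] true AND true = true
[1.1] false AND true AND true = false
[1.2.1.3.1] false AND true = false
[1.2.1.3] NOT false = true
[1.2.1] true OR false OR true = true
[1.2.2.1] true → false = false
[1.2.2.2] true → false = false
[1.2.2] false OR false = false
[1.2] true → false = false
[1] false → false (antecedent false ⇒ implication holds) = true
[root] NOT true = false
Overall: false → denied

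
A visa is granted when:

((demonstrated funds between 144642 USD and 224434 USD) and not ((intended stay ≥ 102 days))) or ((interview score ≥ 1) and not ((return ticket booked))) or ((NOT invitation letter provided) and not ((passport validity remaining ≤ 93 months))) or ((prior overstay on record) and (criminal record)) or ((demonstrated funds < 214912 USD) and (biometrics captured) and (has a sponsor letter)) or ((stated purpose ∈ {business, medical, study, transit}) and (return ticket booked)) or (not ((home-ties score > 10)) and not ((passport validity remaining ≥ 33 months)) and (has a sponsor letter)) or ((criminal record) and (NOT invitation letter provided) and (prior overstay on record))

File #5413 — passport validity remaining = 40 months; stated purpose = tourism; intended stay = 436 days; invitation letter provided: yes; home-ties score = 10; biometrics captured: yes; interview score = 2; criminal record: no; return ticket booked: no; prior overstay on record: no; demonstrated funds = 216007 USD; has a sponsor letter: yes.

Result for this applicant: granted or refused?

Atomic conditions:
  demonstrated funds between 144642 USD and 224434 USD: 216007 in [144642, 224434] is true
  intended stay ≥ 102 days: 436 ≥ 102 is true
  interview score ≥ 1: 2 ≥ 1 is true
  return ticket booked: no → false
  NOT invitation letter provided: yes → false
  passport validity remaining ≤ 93 months: 40 ≤ 93 is true
  prior overstay on record: no → false
  criminal record: no → false
  demonstrated funds < 214912 USD: 216007 < 214912 is false
  biometrics captured: yes → true
  has a sponsor letter: yes → true
  stated purpose ∈ {business, medical, study, transit}: tourism is not in the set → false
  home-ties score > 10: 10 > 10 is false
  passport validity remaining ≥ 33 months: 40 ≥ 33 is true
Combine:
[1.2] NOT true = false
[1] true AND false = false
[2.2] NOT false = true
[2] true AND true = true
[3.2] NOT true = false
[3] false AND false = false
[4] false AND false = false
[5] false AND true AND true = false
[6] false AND false = false
[7.1] NOT false = true
[7.2] NOT true = false
[7] true AND false AND true = false
[8] false AND false AND false = false
[root] false OR true OR false OR false OR false OR false OR false OR false = true
Overall: true → granted

Granted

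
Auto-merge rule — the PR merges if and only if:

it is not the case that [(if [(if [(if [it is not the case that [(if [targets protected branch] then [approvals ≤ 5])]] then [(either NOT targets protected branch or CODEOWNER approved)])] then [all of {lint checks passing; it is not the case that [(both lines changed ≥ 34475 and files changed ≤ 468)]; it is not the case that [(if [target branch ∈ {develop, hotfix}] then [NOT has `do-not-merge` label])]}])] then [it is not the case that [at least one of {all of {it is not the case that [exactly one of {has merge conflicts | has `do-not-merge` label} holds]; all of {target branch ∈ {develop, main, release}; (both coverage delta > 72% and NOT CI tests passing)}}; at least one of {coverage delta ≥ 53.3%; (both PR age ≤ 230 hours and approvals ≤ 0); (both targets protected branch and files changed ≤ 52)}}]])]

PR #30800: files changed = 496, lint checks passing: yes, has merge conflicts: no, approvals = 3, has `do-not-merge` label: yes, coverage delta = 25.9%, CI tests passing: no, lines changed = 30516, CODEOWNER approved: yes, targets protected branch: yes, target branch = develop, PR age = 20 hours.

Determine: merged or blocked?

Blocked

Atomic conditions:
  targets protected branch: yes → true
  approvals ≤ 5: 3 ≤ 5 is true
  NOT targets protected branch: yes → false
  CODEOWNER approved: yes → true
  lint checks passing: yes → true
  lines changed ≥ 34475: 30516 ≥ 34475 is false
  files changed ≤ 468: 496 ≤ 468 is false
  target branch ∈ {develop, hotfix}: develop is in the set → true
  NOT has `do-not-merge` label: yes → false
  has merge conflicts: no → false
  has `do-not-merge` label: yes → true
  target branch ∈ {develop, main, release}: develop is in the set → true
  coverage delta > 72%: 25.9 > 72 is false
  NOT CI tests passing: no → true
  coverage delta ≥ 53.3%: 25.9 ≥ 53.3 is false
  PR age ≤ 230 hours: 20 ≤ 230 is true
  approvals ≤ 0: 3 ≤ 0 is false
  files changed ≤ 52: 496 ≤ 52 is false
Combine:
[1.1.1.1.1] true → true = true
[1.1.1.1] NOT true = false
[1.1.1.2] false OR true = true
[1.1.1] false → true (antecedent false ⇒ implication holds) = true
[1.1.2.2.1] false AND false = false
[1.1.2.2] NOT false = true
[1.1.2.3.1] true → false = false
[1.1.2.3] NOT false = true
[1.1.2] true AND true AND true = true
[1.1] true → true = true
[1.2.1.1.1.1] exactly-one(false, true) = true
[1.2.1.1.1] NOT true = false
[1.2.1.1.2.2] false AND true = false
[1.2.1.1.2] true AND false = false
[1.2.1.1] false AND false = false
[1.2.1.2.2] true AND false = false
[1.2.1.2.3] true AND false = false
[1.2.1.2] false OR false OR false = false
[1.2.1] false OR false = false
[1.2] NOT false = true
[1] true → true = true
[root] NOT true = false
Overall: false → blocked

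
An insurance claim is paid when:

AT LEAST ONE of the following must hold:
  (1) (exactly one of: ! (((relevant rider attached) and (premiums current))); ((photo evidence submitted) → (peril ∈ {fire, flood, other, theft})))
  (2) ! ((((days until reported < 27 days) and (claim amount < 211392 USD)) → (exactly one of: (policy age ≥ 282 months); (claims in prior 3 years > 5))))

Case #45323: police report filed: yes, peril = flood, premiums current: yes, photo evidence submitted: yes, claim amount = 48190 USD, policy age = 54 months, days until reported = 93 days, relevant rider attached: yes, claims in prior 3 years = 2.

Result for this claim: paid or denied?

Paid

Atomic conditions:
  relevant rider attached: yes → true
  premiums current: yes → true
  photo evidence submitted: yes → true
  peril ∈ {fire, flood, other, theft}: flood is in the set → true
  days until reported < 27 days: 93 < 27 is false
  claim amount < 211392 USD: 48190 < 211392 is true
  policy age ≥ 282 months: 54 ≥ 282 is false
  claims in prior 3 years > 5: 2 > 5 is false
Combine:
[1.1.1] true AND true = true
[1.1] NOT true = false
[1.2] true → true = true
[1] exactly-one(false, true) = true
[2.1.1] false AND true = false
[2.1.2] exactly-one(false, false) = false
[2.1] false → false (antecedent false ⇒ implication holds) = true
[2] NOT true = false
[root] true OR false = true
Overall: true → paid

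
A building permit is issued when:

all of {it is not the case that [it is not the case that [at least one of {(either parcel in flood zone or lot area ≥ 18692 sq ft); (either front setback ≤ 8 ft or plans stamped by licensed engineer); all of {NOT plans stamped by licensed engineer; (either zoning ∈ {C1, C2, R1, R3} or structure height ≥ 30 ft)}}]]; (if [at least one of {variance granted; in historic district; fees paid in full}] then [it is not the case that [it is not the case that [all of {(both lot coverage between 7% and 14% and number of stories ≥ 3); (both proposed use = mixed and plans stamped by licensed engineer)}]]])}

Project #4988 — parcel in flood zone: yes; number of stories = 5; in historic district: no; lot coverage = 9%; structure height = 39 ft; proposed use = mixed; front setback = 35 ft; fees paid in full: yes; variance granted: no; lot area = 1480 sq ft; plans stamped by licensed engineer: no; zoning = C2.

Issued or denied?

Denied

Atomic conditions:
  parcel in flood zone: yes → true
  lot area ≥ 18692 sq ft: 1480 ≥ 18692 is false
  front setback ≤ 8 ft: 35 ≤ 8 is false
  plans stamped by licensed engineer: no → false
  NOT plans stamped by licensed engineer: no → true
  zoning ∈ {C1, C2, R1, R3}: C2 is in the set → true
  structure height ≥ 30 ft: 39 ≥ 30 is true
  variance granted: no → false
  in historic district: no → false
  fees paid in full: yes → true
  lot coverage between 7% and 14%: 9 in [7, 14] is true
  number of stories ≥ 3: 5 ≥ 3 is true
  proposed use = mixed: mixed == mixed is true
Combine:
[1.1.1.1] true OR false = true
[1.1.1.2] false OR false = false
[1.1.1.3.2] true OR true = true
[1.1.1.3] true AND true = true
[1.1.1] true OR false OR true = true
[1.1] NOT true = false
[1] NOT false = true
[2.1] false OR false OR true = true
[2.2.1.1.1] true AND true = true
[2.2.1.1.2] true AND false = false
[2.2.1.1] true AND false = false
[2.2.1] NOT false = true
[2.2] NOT true = false
[2] true → false = false
[root] true AND false = false
Overall: false → denied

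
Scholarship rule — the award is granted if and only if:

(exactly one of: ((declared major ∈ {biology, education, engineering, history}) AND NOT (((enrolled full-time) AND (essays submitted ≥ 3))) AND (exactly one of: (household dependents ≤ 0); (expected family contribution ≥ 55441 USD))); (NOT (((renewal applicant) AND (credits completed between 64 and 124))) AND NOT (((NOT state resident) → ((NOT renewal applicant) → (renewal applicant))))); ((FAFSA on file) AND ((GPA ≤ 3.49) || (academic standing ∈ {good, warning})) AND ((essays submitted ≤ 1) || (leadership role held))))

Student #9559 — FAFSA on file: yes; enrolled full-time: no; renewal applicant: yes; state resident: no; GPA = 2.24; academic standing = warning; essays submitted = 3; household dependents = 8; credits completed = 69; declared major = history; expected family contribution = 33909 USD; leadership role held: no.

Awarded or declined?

Atomic conditions:
  declared major ∈ {biology, education, engineering, history}: history is in the set → true
  enrolled full-time: no → false
  essays submitted ≥ 3: 3 ≥ 3 is true
  household dependents ≤ 0: 8 ≤ 0 is false
  expected family contribution ≥ 55441 USD: 33909 ≥ 55441 is false
  renewal applicant: yes → true
  credits completed between 64 and 124: 69 in [64, 124] is true
  NOT state resident: no → true
  NOT renewal applicant: yes → false
  FAFSA on file: yes → true
  GPA ≤ 3.49: 2.24 ≤ 3.49 is true
  academic standing ∈ {good, warning}: warning is in the set → true
  essays submitted ≤ 1: 3 ≤ 1 is false
  leadership role held: no → false
Combine:
[1.2.1] false AND true = false
[1.2] NOT false = true
[1.3] exactly-one(false, false) = false
[1] true AND true AND false = false
[2.1.1] true AND true = true
[2.1] NOT true = false
[2.2.1.2] false → true (antecedent false ⇒ implication holds) = true
[2.2.1] true → true = true
[2.2] NOT true = false
[2] false AND false = false
[3.2] true OR true = true
[3.3] false OR false = false
[3] true AND true AND false = false
[root] exactly-one(false, false, false) = false
Overall: false → declined

Declined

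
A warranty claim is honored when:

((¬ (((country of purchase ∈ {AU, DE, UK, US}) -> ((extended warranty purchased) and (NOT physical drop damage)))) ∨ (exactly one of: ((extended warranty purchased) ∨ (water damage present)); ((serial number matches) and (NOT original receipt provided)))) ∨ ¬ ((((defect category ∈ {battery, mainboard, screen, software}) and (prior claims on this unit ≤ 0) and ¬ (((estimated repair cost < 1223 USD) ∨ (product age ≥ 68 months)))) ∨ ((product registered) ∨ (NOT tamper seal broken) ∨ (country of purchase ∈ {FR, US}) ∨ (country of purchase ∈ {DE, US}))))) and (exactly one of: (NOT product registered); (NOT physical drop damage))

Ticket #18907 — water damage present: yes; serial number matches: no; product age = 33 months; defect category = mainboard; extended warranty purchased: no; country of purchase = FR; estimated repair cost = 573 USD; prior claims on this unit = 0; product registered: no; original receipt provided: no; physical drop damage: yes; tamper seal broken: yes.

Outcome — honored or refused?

Honored

Atomic conditions:
  country of purchase ∈ {AU, DE, UK, US}: FR is not in the set → false
  extended warranty purchased: no → false
  NOT physical drop damage: yes → false
  water damage present: yes → true
  serial number matches: no → false
  NOT original receipt provided: no → true
  defect category ∈ {battery, mainboard, screen, software}: mainboard is in the set → true
  prior claims on this unit ≤ 0: 0 ≤ 0 is true
  estimated repair cost < 1223 USD: 573 < 1223 is true
  product age ≥ 68 months: 33 ≥ 68 is false
  product registered: no → false
  NOT tamper seal broken: yes → false
  country of purchase ∈ {FR, US}: FR is in the set → true
  country of purchase ∈ {DE, US}: FR is not in the set → false
  NOT product registered: no → true
Combine:
[1.1.1.1.2] false AND false = false
[1.1.1.1] false → false (antecedent false ⇒ implication holds) = true
[1.1.1] NOT true = false
[1.1.2.1] false OR true = true
[1.1.2.2] false AND true = false
[1.1.2] exactly-one(true, false) = true
[1.1] false OR true = true
[1.2.1.1.3.1] true OR false = true
[1.2.1.1.3] NOT true = false
[1.2.1.1] true AND true AND false = false
[1.2.1.2] false OR false OR true OR false = true
[1.2.1] false OR true = true
[1.2] NOT true = false
[1] true OR false = true
[2] exactly-one(true, false) = true
[root] true AND true = true
Overall: true → honored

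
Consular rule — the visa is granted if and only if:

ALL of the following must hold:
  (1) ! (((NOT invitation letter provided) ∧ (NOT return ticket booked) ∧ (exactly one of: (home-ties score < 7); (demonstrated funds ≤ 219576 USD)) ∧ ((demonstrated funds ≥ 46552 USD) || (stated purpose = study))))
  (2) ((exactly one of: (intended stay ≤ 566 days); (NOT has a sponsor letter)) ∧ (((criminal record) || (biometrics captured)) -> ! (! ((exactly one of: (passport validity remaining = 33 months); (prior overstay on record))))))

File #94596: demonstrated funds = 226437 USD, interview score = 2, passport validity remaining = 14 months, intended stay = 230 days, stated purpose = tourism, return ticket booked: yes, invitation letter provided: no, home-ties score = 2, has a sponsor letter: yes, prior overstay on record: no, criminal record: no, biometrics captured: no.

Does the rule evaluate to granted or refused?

Atomic conditions:
  NOT invitation letter provided: no → true
  NOT return ticket booked: yes → false
  home-ties score < 7: 2 < 7 is true
  demonstrated funds ≤ 219576 USD: 226437 ≤ 219576 is false
  demonstrated funds ≥ 46552 USD: 226437 ≥ 46552 is true
  stated purpose = study: tourism == study is false
  intended stay ≤ 566 days: 230 ≤ 566 is true
  NOT has a sponsor letter: yes → false
  criminal record: no → false
  biometrics captured: no → false
  passport validity remaining = 33 months: 14 == 33 is false
  prior overstay on record: no → false
Combine:
[1.1.3] exactly-one(true, false) = true
[1.1.4] true OR false = true
[1.1] true AND false AND true AND true = false
[1] NOT false = true
[2.1] exactly-one(true, false) = true
[2.2.1] false OR false = false
[2.2.2.1.1] exactly-one(false, false) = false
[2.2.2.1] NOT false = true
[2.2.2] NOT true = false
[2.2] false → false (antecedent false ⇒ implication holds) = true
[2] true AND true = true
[root] true AND true = true
Overall: true → granted

Granted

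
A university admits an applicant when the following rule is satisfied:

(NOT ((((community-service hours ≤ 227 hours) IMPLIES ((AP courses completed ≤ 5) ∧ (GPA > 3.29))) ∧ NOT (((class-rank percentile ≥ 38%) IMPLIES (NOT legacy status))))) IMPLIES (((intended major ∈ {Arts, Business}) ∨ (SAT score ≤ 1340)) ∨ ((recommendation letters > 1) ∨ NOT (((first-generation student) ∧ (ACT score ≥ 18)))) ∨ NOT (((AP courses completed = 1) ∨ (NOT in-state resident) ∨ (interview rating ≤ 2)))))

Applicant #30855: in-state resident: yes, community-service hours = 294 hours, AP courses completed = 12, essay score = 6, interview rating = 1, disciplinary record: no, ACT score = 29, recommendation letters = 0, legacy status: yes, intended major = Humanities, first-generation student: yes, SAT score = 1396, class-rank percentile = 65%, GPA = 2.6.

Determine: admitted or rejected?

Atomic conditions:
  community-service hours ≤ 227 hours: 294 ≤ 227 is false
  AP courses completed ≤ 5: 12 ≤ 5 is false
  GPA > 3.29: 2.6 > 3.29 is false
  class-rank percentile ≥ 38%: 65 ≥ 38 is true
  NOT legacy status: yes → false
  intended major ∈ {Arts, Business}: Humanities is not in the set → false
  SAT score ≤ 1340: 1396 ≤ 1340 is false
  recommendation letters > 1: 0 > 1 is false
  first-generation student: yes → true
  ACT score ≥ 18: 29 ≥ 18 is true
  AP courses completed = 1: 12 == 1 is false
  NOT in-state resident: yes → false
  interview rating ≤ 2: 1 ≤ 2 is true
Combine:
[1.1.1.2] false AND false = false
[1.1.1] false → false (antecedent false ⇒ implication holds) = true
[1.1.2.1] true → false = false
[1.1.2] NOT false = true
[1.1] true AND true = true
[1] NOT true = false
[2.1] false OR false = false
[2.2.2.1] true AND true = true
[2.2.2] NOT true = false
[2.2] false OR false = false
[2.3.1] false OR false OR true = true
[2.3] NOT true = false
[2] false OR false OR false = false
[root] false → false (antecedent false ⇒ implication holds) = true
Overall: true → admitted

Admitted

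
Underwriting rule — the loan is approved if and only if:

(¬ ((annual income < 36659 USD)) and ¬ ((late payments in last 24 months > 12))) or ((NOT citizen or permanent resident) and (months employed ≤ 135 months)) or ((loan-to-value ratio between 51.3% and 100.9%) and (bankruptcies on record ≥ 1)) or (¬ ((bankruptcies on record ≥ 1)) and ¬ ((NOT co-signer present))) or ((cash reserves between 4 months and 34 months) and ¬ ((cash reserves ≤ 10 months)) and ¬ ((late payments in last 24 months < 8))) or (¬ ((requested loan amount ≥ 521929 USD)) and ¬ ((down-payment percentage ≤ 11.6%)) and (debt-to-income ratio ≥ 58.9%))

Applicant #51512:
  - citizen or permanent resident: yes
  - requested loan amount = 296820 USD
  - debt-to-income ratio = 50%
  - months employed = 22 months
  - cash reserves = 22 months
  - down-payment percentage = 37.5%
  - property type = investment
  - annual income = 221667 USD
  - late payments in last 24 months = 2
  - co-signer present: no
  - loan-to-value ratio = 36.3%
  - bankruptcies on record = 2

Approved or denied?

Atomic conditions:
  annual income < 36659 USD: 221667 < 36659 is false
  late payments in last 24 months > 12: 2 > 12 is false
  NOT citizen or permanent resident: yes → false
  months employed ≤ 135 months: 22 ≤ 135 is true
  loan-to-value ratio between 51.3% and 100.9%: 36.3 in [51.3, 100.9] is false
  bankruptcies on record ≥ 1: 2 ≥ 1 is true
  NOT co-signer present: no → true
  cash reserves between 4 months and 34 months: 22 in [4, 34] is true
  cash reserves ≤ 10 months: 22 ≤ 10 is false
  late payments in last 24 months < 8: 2 < 8 is true
  requested loan amount ≥ 521929 USD: 296820 ≥ 521929 is false
  down-payment percentage ≤ 11.6%: 37.5 ≤ 11.6 is false
  debt-to-income ratio ≥ 58.9%: 50 ≥ 58.9 is false
Combine:
[1.1] NOT false = true
[1.2] NOT false = true
[1] true AND true = true
[2] false AND true = false
[3] false AND true = false
[4.1] NOT true = false
[4.2] NOT true = false
[4] false AND false = false
[5.2] NOT false = true
[5.3] NOT true = false
[5] true AND true AND false = false
[6.1] NOT false = true
[6.2] NOT false = true
[6] true AND true AND false = false
[root] true OR false OR false OR false OR false OR false = true
Overall: true → approved

Approved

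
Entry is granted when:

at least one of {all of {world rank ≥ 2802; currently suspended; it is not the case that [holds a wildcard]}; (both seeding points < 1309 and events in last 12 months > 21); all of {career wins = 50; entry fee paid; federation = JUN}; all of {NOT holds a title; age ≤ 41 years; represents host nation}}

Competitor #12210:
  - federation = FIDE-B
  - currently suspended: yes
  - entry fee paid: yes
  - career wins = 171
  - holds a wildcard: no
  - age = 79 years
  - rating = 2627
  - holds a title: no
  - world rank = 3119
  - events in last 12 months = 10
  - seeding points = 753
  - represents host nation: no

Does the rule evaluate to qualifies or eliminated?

Atomic conditions:
  world rank ≥ 2802: 3119 ≥ 2802 is true
  currently suspended: yes → true
  holds a wildcard: no → false
  seeding points < 1309: 753 < 1309 is true
  events in last 12 months > 21: 10 > 21 is false
  career wins = 50: 171 == 50 is false
  entry fee paid: yes → true
  federation = JUN: FIDE-B == JUN is false
  NOT holds a title: no → true
  age ≤ 41 years: 79 ≤ 41 is false
  represents host nation: no → false
Combine:
[1.3] NOT false = true
[1] true AND true AND true = true
[2] true AND false = false
[3] false AND true AND false = false
[4] true AND false AND false = false
[root] true OR false OR false OR false = true
Overall: true → qualifies

Qualifies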